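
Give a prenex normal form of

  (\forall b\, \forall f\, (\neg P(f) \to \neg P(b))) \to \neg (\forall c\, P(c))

Rewrite implications/biconditionals: A → B as ¬A ∨ B.
  \neg (\forall b\, \forall f\, (\neg \neg P(f) \lor \neg P(b))) \lor \neg (\forall c\, P(c))
Move each ¬ inward, flipping quantifiers it crosses:
  (\exists b\, \exists f\, (\neg P(f) \land P(b))) \lor (\exists c\, \neg P(c))
Pull the quantifiers to the front (each side's bound variable is not free in the other side):
  \exists b\, \exists f\, \exists c\, (\neg P(f) \land P(b) \lor \neg P(c))

\exists b\, \exists f\, \exists c\, (\neg P(f) \land P(b) \lor \neg P(c))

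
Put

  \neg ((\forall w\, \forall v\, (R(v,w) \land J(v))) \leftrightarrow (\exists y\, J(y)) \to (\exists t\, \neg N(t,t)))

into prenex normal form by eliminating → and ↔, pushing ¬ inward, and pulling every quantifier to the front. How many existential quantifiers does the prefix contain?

4

Eliminate → and ↔ using ¬ and ∨; A ↔ B as (¬A ∨ B) ∧ (¬B ∨ A).
  \neg ((\neg (\forall w\, \forall v\, (R(v,w) \land J(v))) \lor \neg (\exists y\, J(y)) \lor (\exists t\, \neg N(t,t))) \land (\neg (\neg (\exists y\, J(y)) \lor (\exists t\, \neg N(t,t))) \lor (\forall w\, \forall v\, (R(v,w) \land J(v)))))
Push ¬ through the quantifiers and connectives to reach negation normal form:
  (\forall w\, \forall v\, (R(v,w) \land J(v))) \land (\exists y\, J(y)) \land (\forall t\, N(t,t)) \lor ((\forall y\, \neg J(y)) \lor (\exists t\, \neg N(t,t))) \land (\exists w\, \exists v\, (\neg R(v,w) \lor \neg J(v)))
Give each quantifier a distinct variable: y↦x, t↦u, w↦v1, v↦q.
  (\forall w\, \forall v\, (R(v,w) \land J(v))) \land (\exists y\, J(y)) \land (\forall t\, N(t,t)) \lor ((\forall x\, \neg J(x)) \lor (\exists u\, \neg N(u,u))) \land (\exists v1\, \exists q\, (\neg R(q,v1) \lor \neg J(q)))
Extract every quantifier outward, since the variables are now distinct and don't occur free across branches:
  \forall w\, \forall v\, \exists y\, \forall t\, \forall x\, \exists u\, \exists v1\, \exists q\, (R(v,w) \land J(v) \land J(y) \land N(t,t) \lor (\neg J(x) \lor \neg N(u,u)) \land (\neg R(q,v1) \lor \neg J(q)))
The prefix is \forall w \forall v \exists y \forall t \forall x \exists u \exists v1 \exists q: 4 universal, 4 existential.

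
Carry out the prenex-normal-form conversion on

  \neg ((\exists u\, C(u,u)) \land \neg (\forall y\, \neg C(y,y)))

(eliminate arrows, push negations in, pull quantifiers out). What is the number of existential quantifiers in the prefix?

Drive negations inward (¬∀x A ≡ ∃x ¬A, ¬∃x A ≡ ∀x ¬A, De Morgan for ∧/∨):
  (\forall u\, \neg C(u,u)) \lor (\forall y\, \neg C(y,y))
All bound variables are already distinct, so no renaming is needed.
Pull the quantifiers to the front (each side's bound variable is not free in the other side):
  \forall u\, \forall y\, (\neg C(u,u) \lor \neg C(y,y))
The prefix is \forall u \forall y: 2 universal, 0 existential.

0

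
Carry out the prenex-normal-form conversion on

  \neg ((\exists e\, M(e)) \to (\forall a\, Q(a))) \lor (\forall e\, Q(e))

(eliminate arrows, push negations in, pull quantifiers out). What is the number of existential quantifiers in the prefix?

2

Rewrite implications/biconditionals: A → B as ¬A ∨ B.
  \neg (\neg (\exists e\, M(e)) \lor (\forall a\, Q(a))) \lor (\forall e\, Q(e))
Move each ¬ inward, flipping quantifiers it crosses:
  (\exists e\, M(e)) \land (\exists a\, \neg Q(a)) \lor (\forall e\, Q(e))
Give each quantifier a distinct variable: e↦y1.
  (\exists e\, M(e)) \land (\exists a\, \neg Q(a)) \lor (\forall y1\, Q(y1))
Pull the quantifiers to the front (each side's bound variable is not free in the other side):
  \exists e\, \exists a\, \forall y1\, (M(e) \land \neg Q(a) \lor Q(y1))
The prefix is \exists e \exists a \forall y1: 1 universal, 2 existential.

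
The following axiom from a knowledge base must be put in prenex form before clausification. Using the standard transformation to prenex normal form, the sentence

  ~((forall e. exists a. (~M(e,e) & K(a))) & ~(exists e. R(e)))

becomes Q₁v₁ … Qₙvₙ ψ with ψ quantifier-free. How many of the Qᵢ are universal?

1

Move each ¬ inward, flipping quantifiers it crosses:
  (exists e. forall a. (M(e,e) | ~K(a))) | (exists e. R(e))
Give each quantifier a distinct variable: e↦y1.
  (exists e. forall a. (M(e,e) | ~K(a))) | (exists y1. R(y1))
Extract every quantifier outward, since the variables are now distinct and don't occur free across branches:
  exists e. forall a. exists y1. (M(e,e) | ~K(a) | R(y1))
The prefix is exists e forall a exists y1: 1 universal, 2 existential.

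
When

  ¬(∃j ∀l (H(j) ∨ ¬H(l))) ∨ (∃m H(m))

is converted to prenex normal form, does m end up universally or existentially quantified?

Drive negations inward (¬∀x A ≡ ∃x ¬A, ¬∃x A ≡ ∀x ¬A, De Morgan for ∧/∨):
  (∀j ∃l (¬H(j) ∧ H(l))) ∨ (∃m H(m))
Extract every quantifier outward, since the variables are now distinct and don't occur free across branches:
  ∀j ∃l ∃m (¬H(j) ∧ H(l) ∨ H(m))
The quantifier ∃m sits under an even number of negations, so it remains existential.

existential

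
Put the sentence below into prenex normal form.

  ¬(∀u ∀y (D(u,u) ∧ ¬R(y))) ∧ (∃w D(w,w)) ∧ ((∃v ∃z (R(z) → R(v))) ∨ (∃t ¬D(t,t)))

∃u ∃y ∃w ∃v ∃z ∃t ((¬D(u,u) ∨ R(y)) ∧ D(w,w) ∧ (¬R(z) ∨ R(v) ∨ ¬D(t,t)))

Rewrite implications/biconditionals: A → B as ¬A ∨ B.
  ¬(∀u ∀y (D(u,u) ∧ ¬R(y))) ∧ (∃w D(w,w)) ∧ ((∃v ∃z (¬R(z) ∨ R(v))) ∨ (∃t ¬D(t,t)))
Drive negations inward (¬∀x A ≡ ∃x ¬A, ¬∃x A ≡ ∀x ¬A, De Morgan for ∧/∨):
  (∃u ∃y (¬D(u,u) ∨ R(y))) ∧ (∃w D(w,w)) ∧ ((∃v ∃z (¬R(z) ∨ R(v))) ∨ (∃t ¬D(t,t)))
All bound variables are already distinct, so no renaming is needed.
Finally move all quantifiers to the prefix:
  ∃u ∃y ∃w ∃v ∃z ∃t ((¬D(u,u) ∨ R(y)) ∧ D(w,w) ∧ (¬R(z) ∨ R(v) ∨ ¬D(t,t)))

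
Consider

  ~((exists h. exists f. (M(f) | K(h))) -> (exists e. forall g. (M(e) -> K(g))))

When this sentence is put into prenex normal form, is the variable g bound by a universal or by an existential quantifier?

existential

Eliminate → and ↔ using ¬ and ∨.
  ~(~(exists h. exists f. (M(f) | K(h))) | (exists e. forall g. (~M(e) | K(g))))
Move each ¬ inward, flipping quantifiers it crosses:
  (exists h. exists f. (M(f) | K(h))) & (forall e. exists g. (M(e) & ~K(g)))
Finally move all quantifiers to the prefix:
  exists h. exists f. forall e. exists g. ((M(f) | K(h)) & M(e) & ~K(g))
The quantifier forall g sits under an odd number of negations (counting the antecedent side of each →), so it flips to exists g.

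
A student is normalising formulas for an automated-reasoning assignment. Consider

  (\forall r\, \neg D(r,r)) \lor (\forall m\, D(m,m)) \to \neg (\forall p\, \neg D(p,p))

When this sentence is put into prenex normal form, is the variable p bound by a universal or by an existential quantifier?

Eliminate → and ↔ using ¬ and ∨.
  \neg ((\forall r\, \neg D(r,r)) \lor (\forall m\, D(m,m))) \lor \neg (\forall p\, \neg D(p,p))
Push ¬ through the quantifiers and connectives to reach negation normal form:
  (\exists r\, D(r,r)) \land (\exists m\, \neg D(m,m)) \lor (\exists p\, D(p,p))
All bound variables are already distinct, so no renaming is needed.
Pull the quantifiers to the front (each side's bound variable is not free in the other side):
  \exists r\, \exists m\, \exists p\, (D(r,r) \land \neg D(m,m) \lor D(p,p))
The quantifier \forall p sits under an odd number of negations (counting the antecedent side of each →), so it flips to \exists p.

existential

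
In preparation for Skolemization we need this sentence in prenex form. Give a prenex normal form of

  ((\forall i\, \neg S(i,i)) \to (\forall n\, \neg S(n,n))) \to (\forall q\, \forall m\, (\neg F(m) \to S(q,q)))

Eliminate → and ↔ using ¬ and ∨.
  \neg (\neg (\forall i\, \neg S(i,i)) \lor (\forall n\, \neg S(n,n))) \lor (\forall q\, \forall m\, (\neg \neg F(m) \lor S(q,q)))
Move each ¬ inward, flipping quantifiers it crosses:
  (\forall i\, \neg S(i,i)) \land (\exists n\, S(n,n)) \lor (\forall q\, \forall m\, (F(m) \lor S(q,q)))
Extract every quantifier outward, since the variables are now distinct and don't occur free across branches:
  \forall i\, \exists n\, \forall q\, \forall m\, (\neg S(i,i) \land S(n,n) \lor F(m) \lor S(q,q))

\forall i\, \exists n\, \forall q\, \forall m\, (\neg S(i,i) \land S(n,n) \lor F(m) \lor S(q,q))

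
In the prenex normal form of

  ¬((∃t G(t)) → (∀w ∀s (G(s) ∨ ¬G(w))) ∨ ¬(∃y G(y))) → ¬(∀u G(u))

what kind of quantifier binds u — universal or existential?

existential

First replace A → B with ¬A ∨ B.
  ¬¬(¬(∃t G(t)) ∨ (∀w ∀s (G(s) ∨ ¬G(w))) ∨ ¬(∃y G(y))) ∨ ¬(∀u G(u))
Push ¬ through the quantifiers and connectives to reach negation normal form:
  (∀t ¬G(t)) ∨ (∀w ∀s (G(s) ∨ ¬G(w))) ∨ (∀y ¬G(y)) ∨ (∃u ¬G(u))
All bound variables are already distinct, so no renaming is needed.
Pull the quantifiers to the front (each side's bound variable is not free in the other side):
  ∀t ∀w ∀s ∀y ∃u (¬G(t) ∨ G(s) ∨ ¬G(w) ∨ ¬G(y) ∨ ¬G(u))
The quantifier ∀u sits under an odd number of negations (counting the antecedent side of each →), so it flips to ∃u.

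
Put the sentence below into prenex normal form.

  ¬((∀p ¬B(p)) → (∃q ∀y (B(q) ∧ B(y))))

∀p ∀q ∃y (¬B(p) ∧ (¬B(q) ∨ ¬B(y)))

First replace A → B with ¬A ∨ B.
  ¬(¬(∀p ¬B(p)) ∨ (∃q ∀y (B(q) ∧ B(y))))
Push ¬ through the quantifiers and connectives to reach negation normal form:
  (∀p ¬B(p)) ∧ (∀q ∃y (¬B(q) ∨ ¬B(y)))
All bound variables are already distinct, so no renaming is needed.
Pull the quantifiers to the front (each side's bound variable is not free in the other side):
  ∀p ∀q ∃y (¬B(p) ∧ (¬B(q) ∨ ¬B(y)))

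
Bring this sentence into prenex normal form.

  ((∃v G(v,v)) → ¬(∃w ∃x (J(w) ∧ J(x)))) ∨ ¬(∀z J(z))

∀v ∀w ∀x ∃z (¬G(v,v) ∨ ¬J(w) ∨ ¬J(x) ∨ ¬J(z))

First replace A → B with ¬A ∨ B.
  ¬(∃v G(v,v)) ∨ ¬(∃w ∃x (J(w) ∧ J(x))) ∨ ¬(∀z J(z))
Push ¬ through the quantifiers and connectives to reach negation normal form:
  (∀v ¬G(v,v)) ∨ (∀w ∀x (¬J(w) ∨ ¬J(x))) ∨ (∃z ¬J(z))
Finally move all quantifiers to the prefix:
  ∀v ∀w ∀x ∃z (¬G(v,v) ∨ ¬J(w) ∨ ¬J(x) ∨ ¬J(z))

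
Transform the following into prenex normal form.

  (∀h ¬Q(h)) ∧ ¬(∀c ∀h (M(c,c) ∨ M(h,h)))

Move each ¬ inward, flipping quantifiers it crosses:
  (∀h ¬Q(h)) ∧ (∃c ∃h (¬M(c,c) ∧ ¬M(h,h)))
Standardize variables apart so no two quantifiers bind the same name: h↦t.
  (∀h ¬Q(h)) ∧ (∃c ∃t (¬M(c,c) ∧ ¬M(t,t)))
Pull the quantifiers to the front (each side's bound variable is not free in the other side):
  ∀h ∃c ∃t (¬Q(h) ∧ ¬M(c,c) ∧ ¬M(t,t))

∀h ∃c ∃t (¬Q(h) ∧ ¬M(c,c) ∧ ¬M(t,t))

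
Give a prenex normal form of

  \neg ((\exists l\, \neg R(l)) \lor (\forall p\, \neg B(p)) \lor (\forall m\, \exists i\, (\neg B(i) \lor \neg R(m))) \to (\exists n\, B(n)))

Rewrite implications/biconditionals: A → B as ¬A ∨ B.
  \neg (\neg ((\exists l\, \neg R(l)) \lor (\forall p\, \neg B(p)) \lor (\forall m\, \exists i\, (\neg B(i) \lor \neg R(m)))) \lor (\exists n\, B(n)))
Move each ¬ inward, flipping quantifiers it crosses:
  ((\exists l\, \neg R(l)) \lor (\forall p\, \neg B(p)) \lor (\forall m\, \exists i\, (\neg B(i) \lor \neg R(m)))) \land (\forall n\, \neg B(n))
All bound variables are already distinct, so no renaming is needed.
Extract every quantifier outward, since the variables are now distinct and don't occur free across branches:
  \exists l\, \forall p\, \forall m\, \exists i\, \forall n\, ((\neg R(l) \lor \neg B(p) \lor \neg B(i) \lor \neg R(m)) \land \neg B(n))

\exists l\, \forall p\, \forall m\, \exists i\, \forall n\, ((\neg R(l) \lor \neg B(p) \lor \neg B(i) \lor \neg R(m)) \land \neg B(n))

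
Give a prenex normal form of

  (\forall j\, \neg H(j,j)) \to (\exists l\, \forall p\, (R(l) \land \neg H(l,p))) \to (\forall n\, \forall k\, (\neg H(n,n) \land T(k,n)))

\exists j\, \forall l\, \exists p\, \forall n\, \forall k\, (H(j,j) \lor \neg R(l) \lor H(l,p) \lor \neg H(n,n) \land T(k,n))

Rewrite implications/biconditionals: A → B as ¬A ∨ B.
  \neg (\forall j\, \neg H(j,j)) \lor \neg (\exists l\, \forall p\, (R(l) \land \neg H(l,p))) \lor (\forall n\, \forall k\, (\neg H(n,n) \land T(k,n)))
Drive negations inward (¬∀x A ≡ ∃x ¬A, ¬∃x A ≡ ∀x ¬A, De Morgan for ∧/∨):
  (\exists j\, H(j,j)) \lor (\forall l\, \exists p\, (\neg R(l) \lor H(l,p))) \lor (\forall n\, \forall k\, (\neg H(n,n) \land T(k,n)))
Finally move all quantifiers to the prefix:
  \exists j\, \forall l\, \exists p\, \forall n\, \forall k\, (H(j,j) \lor \neg R(l) \lor H(l,p) \lor \neg H(n,n) \land T(k,n))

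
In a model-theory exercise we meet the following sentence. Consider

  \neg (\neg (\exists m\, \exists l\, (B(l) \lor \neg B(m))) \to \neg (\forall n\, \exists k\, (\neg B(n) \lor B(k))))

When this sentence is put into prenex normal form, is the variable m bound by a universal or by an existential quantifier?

Rewrite implications/biconditionals: A → B as ¬A ∨ B.
  \neg (\neg \neg (\exists m\, \exists l\, (B(l) \lor \neg B(m))) \lor \neg (\forall n\, \exists k\, (\neg B(n) \lor B(k))))
Push ¬ through the quantifiers and connectives to reach negation normal form:
  (\forall m\, \forall l\, (\neg B(l) \land B(m))) \land (\forall n\, \exists k\, (\neg B(n) \lor B(k)))
All bound variables are already distinct, so no renaming is needed.
Finally move all quantifiers to the prefix:
  \forall m\, \forall l\, \forall n\, \exists k\, (\neg B(l) \land B(m) \land (\neg B(n) \lor B(k)))
The quantifier \exists m sits under an odd number of negations (counting the antecedent side of each →), so it flips to \forall m.

universal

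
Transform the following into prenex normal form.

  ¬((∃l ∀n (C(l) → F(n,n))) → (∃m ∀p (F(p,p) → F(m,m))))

∃l ∀n ∀m ∃p ((¬C(l) ∨ F(n,n)) ∧ F(p,p) ∧ ¬F(m,m))

First replace A → B with ¬A ∨ B.
  ¬(¬(∃l ∀n (¬C(l) ∨ F(n,n))) ∨ (∃m ∀p (¬F(p,p) ∨ F(m,m))))
Move each ¬ inward, flipping quantifiers it crosses:
  (∃l ∀n (¬C(l) ∨ F(n,n))) ∧ (∀m ∃p (F(p,p) ∧ ¬F(m,m)))
Extract every quantifier outward, since the variables are now distinct and don't occur free across branches:
  ∃l ∀n ∀m ∃p ((¬C(l) ∨ F(n,n)) ∧ F(p,p) ∧ ¬F(m,m))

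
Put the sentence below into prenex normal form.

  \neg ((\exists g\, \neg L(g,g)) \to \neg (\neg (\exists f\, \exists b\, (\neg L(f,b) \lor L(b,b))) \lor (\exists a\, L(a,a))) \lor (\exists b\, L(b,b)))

Eliminate → and ↔ using ¬ and ∨.
  \neg (\neg (\exists g\, \neg L(g,g)) \lor \neg (\neg (\exists f\, \exists b\, (\neg L(f,b) \lor L(b,b))) \lor (\exists a\, L(a,a))) \lor (\exists b\, L(b,b)))
Push ¬ through the quantifiers and connectives to reach negation normal form:
  (\exists g\, \neg L(g,g)) \land ((\forall f\, \forall b\, (L(f,b) \land \neg L(b,b))) \lor (\exists a\, L(a,a))) \land (\forall b\, \neg L(b,b))
Rename bound variables to avoid capture: b↦y.
  (\exists g\, \neg L(g,g)) \land ((\forall f\, \forall b\, (L(f,b) \land \neg L(b,b))) \lor (\exists a\, L(a,a))) \land (\forall y\, \neg L(y,y))
Extract every quantifier outward, since the variables are now distinct and don't occur free across branches:
  \exists g\, \forall f\, \forall b\, \exists a\, \forall y\, (\neg L(g,g) \land (L(f,b) \land \neg L(b,b) \lor L(a,a)) \land \neg L(y,y))

\exists g\, \forall f\, \forall b\, \exists a\, \forall y\, (\neg L(g,g) \land (L(f,b) \land \neg L(b,b) \lor L(a,a)) \land \neg L(y,y))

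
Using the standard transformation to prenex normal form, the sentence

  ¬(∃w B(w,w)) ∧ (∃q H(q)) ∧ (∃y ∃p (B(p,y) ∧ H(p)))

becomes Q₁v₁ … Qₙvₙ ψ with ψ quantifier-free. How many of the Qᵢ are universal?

1

Drive negations inward (¬∀x A ≡ ∃x ¬A, ¬∃x A ≡ ∀x ¬A, De Morgan for ∧/∨):
  (∀w ¬B(w,w)) ∧ (∃q H(q)) ∧ (∃y ∃p (B(p,y) ∧ H(p)))
All bound variables are already distinct, so no renaming is needed.
Extract every quantifier outward, since the variables are now distinct and don't occur free across branches:
  ∀w ∃q ∃y ∃p (¬B(w,w) ∧ H(q) ∧ B(p,y) ∧ H(p))
The prefix is ∀w ∃q ∃y ∃p: 1 universal, 3 existential.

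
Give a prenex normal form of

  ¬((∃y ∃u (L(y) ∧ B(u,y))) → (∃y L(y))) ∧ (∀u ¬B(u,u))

∃y ∃u ∀w1 ∀w (L(y) ∧ B(u,y) ∧ ¬L(w1) ∧ ¬B(w,w))

Eliminate → and ↔ using ¬ and ∨.
  ¬(¬(∃y ∃u (L(y) ∧ B(u,y))) ∨ (∃y L(y))) ∧ (∀u ¬B(u,u))
Move each ¬ inward, flipping quantifiers it crosses:
  (∃y ∃u (L(y) ∧ B(u,y))) ∧ (∀y ¬L(y)) ∧ (∀u ¬B(u,u))
Standardize variables apart so no two quantifiers bind the same name: y↦w1, u↦w.
  (∃y ∃u (L(y) ∧ B(u,y))) ∧ (∀w1 ¬L(w1)) ∧ (∀w ¬B(w,w))
Extract every quantifier outward, since the variables are now distinct and don't occur free across branches:
  ∃y ∃u ∀w1 ∀w (L(y) ∧ B(u,y) ∧ ¬L(w1) ∧ ¬B(w,w))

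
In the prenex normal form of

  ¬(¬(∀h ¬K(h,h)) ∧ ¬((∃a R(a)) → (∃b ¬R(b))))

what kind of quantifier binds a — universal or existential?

First replace A → B with ¬A ∨ B.
  ¬(¬(∀h ¬K(h,h)) ∧ ¬(¬(∃a R(a)) ∨ (∃b ¬R(b))))
Push ¬ through the quantifiers and connectives to reach negation normal form:
  (∀h ¬K(h,h)) ∨ (∀a ¬R(a)) ∨ (∃b ¬R(b))
All bound variables are already distinct, so no renaming is needed.
Finally move all quantifiers to the prefix:
  ∀h ∀a ∃b (¬K(h,h) ∨ ¬R(a) ∨ ¬R(b))
The quantifier ∃a sits under an odd number of negations (counting the antecedent side of each →), so it flips to ∀a.

universal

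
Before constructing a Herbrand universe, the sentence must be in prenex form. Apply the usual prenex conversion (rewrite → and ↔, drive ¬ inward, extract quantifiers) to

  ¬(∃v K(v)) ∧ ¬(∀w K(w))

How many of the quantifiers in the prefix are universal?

Move each ¬ inward, flipping quantifiers it crosses:
  (∀v ¬K(v)) ∧ (∃w ¬K(w))
All bound variables are already distinct, so no renaming is needed.
Pull the quantifiers to the front (each side's bound variable is not free in the other side):
  ∀v ∃w (¬K(v) ∧ ¬K(w))
The prefix is ∀v ∃w: 1 universal, 1 existential.

1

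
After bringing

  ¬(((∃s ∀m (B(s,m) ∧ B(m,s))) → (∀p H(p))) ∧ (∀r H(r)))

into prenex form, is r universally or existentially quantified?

Eliminate → and ↔ using ¬ and ∨.
  ¬((¬(∃s ∀m (B(s,m) ∧ B(m,s))) ∨ (∀p H(p))) ∧ (∀r H(r)))
Move each ¬ inward, flipping quantifiers it crosses:
  (∃s ∀m (B(s,m) ∧ B(m,s))) ∧ (∃p ¬H(p)) ∨ (∃r ¬H(r))
Extract every quantifier outward, since the variables are now distinct and don't occur free across branches:
  ∃s ∀m ∃p ∃r (B(s,m) ∧ B(m,s) ∧ ¬H(p) ∨ ¬H(r))
The quantifier ∀r sits under an odd number of negations (counting the antecedent side of each →), so it flips to ∃r.

existential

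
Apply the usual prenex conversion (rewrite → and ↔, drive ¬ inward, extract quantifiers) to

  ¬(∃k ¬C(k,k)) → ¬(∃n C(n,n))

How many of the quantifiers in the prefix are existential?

Eliminate → and ↔ using ¬ and ∨.
  ¬¬(∃k ¬C(k,k)) ∨ ¬(∃n C(n,n))
Move each ¬ inward, flipping quantifiers it crosses:
  (∃k ¬C(k,k)) ∨ (∀n ¬C(n,n))
All bound variables are already distinct, so no renaming is needed.
Extract every quantifier outward, since the variables are now distinct and don't occur free across branches:
  ∃k ∀n (¬C(k,k) ∨ ¬C(n,n))
The prefix is ∃k ∀n: 1 universal, 1 existential.

1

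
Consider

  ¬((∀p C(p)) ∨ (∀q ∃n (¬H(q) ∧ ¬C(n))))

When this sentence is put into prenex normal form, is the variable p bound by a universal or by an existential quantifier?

Push ¬ through the quantifiers and connectives to reach negation normal form:
  (∃p ¬C(p)) ∧ (∃q ∀n (H(q) ∨ C(n)))
Pull the quantifiers to the front (each side's bound variable is not free in the other side):
  ∃p ∃q ∀n (¬C(p) ∧ (H(q) ∨ C(n)))
The quantifier ∀p sits under an odd number of negations, so it flips to ∃p.

existential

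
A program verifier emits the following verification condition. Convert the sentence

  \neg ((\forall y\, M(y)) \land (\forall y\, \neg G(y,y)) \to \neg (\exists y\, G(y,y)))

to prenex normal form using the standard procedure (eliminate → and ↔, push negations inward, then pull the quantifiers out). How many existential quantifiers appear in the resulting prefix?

Eliminate → and ↔ using ¬ and ∨.
  \neg (\neg ((\forall y\, M(y)) \land (\forall y\, \neg G(y,y))) \lor \neg (\exists y\, G(y,y)))
Move each ¬ inward, flipping quantifiers it crosses:
  (\forall y\, M(y)) \land (\forall y\, \neg G(y,y)) \land (\exists y\, G(y,y))
Rename bound variables to avoid capture: y↦s, y↦a.
  (\forall y\, M(y)) \land (\forall s\, \neg G(s,s)) \land (\exists a\, G(a,a))
Pull the quantifiers to the front (each side's bound variable is not free in the other side):
  \forall y\, \forall s\, \exists a\, (M(y) \land \neg G(s,s) \land G(a,a))
The prefix is \forall y \forall s \exists a: 2 universal, 1 existential.

1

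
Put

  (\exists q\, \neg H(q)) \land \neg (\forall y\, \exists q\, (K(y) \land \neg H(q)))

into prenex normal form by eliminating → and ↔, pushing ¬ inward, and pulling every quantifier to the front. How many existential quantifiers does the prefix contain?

Move each ¬ inward, flipping quantifiers it crosses:
  (\exists q\, \neg H(q)) \land (\exists y\, \forall q\, (\neg K(y) \lor H(q)))
Rename bound variables to avoid capture: q↦z1.
  (\exists q\, \neg H(q)) \land (\exists y\, \forall z1\, (\neg K(y) \lor H(z1)))
Extract every quantifier outward, since the variables are now distinct and don't occur free across branches:
  \exists q\, \exists y\, \forall z1\, (\neg H(q) \land (\neg K(y) \lor H(z1)))
The prefix is \exists q \exists y \forall z1: 1 universal, 2 existential.

2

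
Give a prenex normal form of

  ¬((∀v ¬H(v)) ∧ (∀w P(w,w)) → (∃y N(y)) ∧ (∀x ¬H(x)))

∀v ∀w ∀y ∃x (¬H(v) ∧ P(w,w) ∧ (¬N(y) ∨ H(x)))

Eliminate → and ↔ using ¬ and ∨.
  ¬(¬((∀v ¬H(v)) ∧ (∀w P(w,w))) ∨ (∃y N(y)) ∧ (∀x ¬H(x)))
Push ¬ through the quantifiers and connectives to reach negation normal form:
  (∀v ¬H(v)) ∧ (∀w P(w,w)) ∧ ((∀y ¬N(y)) ∨ (∃x H(x)))
All bound variables are already distinct, so no renaming is needed.
Extract every quantifier outward, since the variables are now distinct and don't occur free across branches:
  ∀v ∀w ∀y ∃x (¬H(v) ∧ P(w,w) ∧ (¬N(y) ∨ H(x)))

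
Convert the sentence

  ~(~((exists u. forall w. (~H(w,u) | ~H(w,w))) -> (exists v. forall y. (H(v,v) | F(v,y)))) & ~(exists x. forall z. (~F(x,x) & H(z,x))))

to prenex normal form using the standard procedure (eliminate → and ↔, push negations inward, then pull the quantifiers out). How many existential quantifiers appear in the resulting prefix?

Rewrite implications/biconditionals: A → B as ¬A ∨ B.
  ~(~(~(exists u. forall w. (~H(w,u) | ~H(w,w))) | (exists v. forall y. (H(v,v) | F(v,y)))) & ~(exists x. forall z. (~F(x,x) & H(z,x))))
Drive negations inward (¬∀x A ≡ ∃x ¬A, ¬∃x A ≡ ∀x ¬A, De Morgan for ∧/∨):
  (forall u. exists w. (H(w,u) & H(w,w))) | (exists v. forall y. (H(v,v) | F(v,y))) | (exists x. forall z. (~F(x,x) & H(z,x)))
Extract every quantifier outward, since the variables are now distinct and don't occur free across branches:
  forall u. exists w. exists v. forall y. exists x. forall z. (H(w,u) & H(w,w) | H(v,v) | F(v,y) | ~F(x,x) & H(z,x))
The prefix is forall u exists w exists v forall y exists x forall z: 3 universal, 3 existential.

3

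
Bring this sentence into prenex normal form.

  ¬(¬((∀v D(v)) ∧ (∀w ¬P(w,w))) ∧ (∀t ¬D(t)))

Move each ¬ inward, flipping quantifiers it crosses:
  (∀v D(v)) ∧ (∀w ¬P(w,w)) ∨ (∃t D(t))
Finally move all quantifiers to the prefix:
  ∀v ∀w ∃t (D(v) ∧ ¬P(w,w) ∨ D(t))

∀v ∀w ∃t (D(v) ∧ ¬P(w,w) ∨ D(t))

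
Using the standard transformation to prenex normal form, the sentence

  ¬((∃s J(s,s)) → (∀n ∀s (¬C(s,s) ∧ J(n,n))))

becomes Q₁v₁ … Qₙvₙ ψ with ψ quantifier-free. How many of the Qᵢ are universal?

0

Rewrite implications/biconditionals: A → B as ¬A ∨ B.
  ¬(¬(∃s J(s,s)) ∨ (∀n ∀s (¬C(s,s) ∧ J(n,n))))
Move each ¬ inward, flipping quantifiers it crosses:
  (∃s J(s,s)) ∧ (∃n ∃s (C(s,s) ∨ ¬J(n,n)))
Give each quantifier a distinct variable: s↦x1.
  (∃s J(s,s)) ∧ (∃n ∃x1 (C(x1,x1) ∨ ¬J(n,n)))
Pull the quantifiers to the front (each side's bound variable is not free in the other side):
  ∃s ∃n ∃x1 (J(s,s) ∧ (C(x1,x1) ∨ ¬J(n,n)))
The prefix is ∃s ∃n ∃x1: 0 universal, 3 existential.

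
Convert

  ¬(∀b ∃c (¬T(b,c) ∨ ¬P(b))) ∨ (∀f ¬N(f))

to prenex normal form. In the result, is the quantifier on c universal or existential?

universal

Push ¬ through the quantifiers and connectives to reach negation normal form:
  (∃b ∀c (T(b,c) ∧ P(b))) ∨ (∀f ¬N(f))
Finally move all quantifiers to the prefix:
  ∃b ∀c ∀f (T(b,c) ∧ P(b) ∨ ¬N(f))
The quantifier ∃c sits under an odd number of negations, so it flips to ∀c.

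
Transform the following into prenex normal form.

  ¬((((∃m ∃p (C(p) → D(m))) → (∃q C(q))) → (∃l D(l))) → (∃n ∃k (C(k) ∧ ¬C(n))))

First replace A → B with ¬A ∨ B.
  ¬(¬(¬(¬(∃m ∃p (¬C(p) ∨ D(m))) ∨ (∃q C(q))) ∨ (∃l D(l))) ∨ (∃n ∃k (C(k) ∧ ¬C(n))))
Push ¬ through the quantifiers and connectives to reach negation normal form:
  ((∃m ∃p (¬C(p) ∨ D(m))) ∧ (∀q ¬C(q)) ∨ (∃l D(l))) ∧ (∀n ∀k (¬C(k) ∨ C(n)))
All bound variables are already distinct, so no renaming is needed.
Finally move all quantifiers to the prefix:
  ∃m ∃p ∀q ∃l ∀n ∀k (((¬C(p) ∨ D(m)) ∧ ¬C(q) ∨ D(l)) ∧ (¬C(k) ∨ C(n)))

∃m ∃p ∀q ∃l ∀n ∀k (((¬C(p) ∨ D(m)) ∧ ¬C(q) ∨ D(l)) ∧ (¬C(k) ∨ C(n)))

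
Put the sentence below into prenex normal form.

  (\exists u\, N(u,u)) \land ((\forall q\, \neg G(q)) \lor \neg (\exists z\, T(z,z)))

\exists u\, \forall q\, \forall z\, (N(u,u) \land (\neg G(q) \lor \neg T(z,z)))

Push ¬ through the quantifiers and connectives to reach negation normal form:
  (\exists u\, N(u,u)) \land ((\forall q\, \neg G(q)) \lor (\forall z\, \neg T(z,z)))
All bound variables are already distinct, so no renaming is needed.
Extract every quantifier outward, since the variables are now distinct and don't occur free across branches:
  \exists u\, \forall q\, \forall z\, (N(u,u) \land (\neg G(q) \lor \neg T(z,z)))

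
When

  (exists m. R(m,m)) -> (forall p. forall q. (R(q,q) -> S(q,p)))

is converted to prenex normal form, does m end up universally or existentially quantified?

universal

Eliminate → and ↔ using ¬ and ∨.
  ~(exists m. R(m,m)) | (forall p. forall q. (~R(q,q) | S(q,p)))
Drive negations inward (¬∀x A ≡ ∃x ¬A, ¬∃x A ≡ ∀x ¬A, De Morgan for ∧/∨):
  (forall m. ~R(m,m)) | (forall p. forall q. (~R(q,q) | S(q,p)))
All bound variables are already distinct, so no renaming is needed.
Extract every quantifier outward, since the variables are now distinct and don't occur free across branches:
  forall m. forall p. forall q. (~R(m,m) | ~R(q,q) | S(q,p))
The quantifier exists m sits under an odd number of negations (counting the antecedent side of each →), so it flips to forall m.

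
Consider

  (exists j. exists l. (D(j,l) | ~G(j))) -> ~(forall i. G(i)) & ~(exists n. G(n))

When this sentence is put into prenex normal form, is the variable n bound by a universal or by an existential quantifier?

Rewrite implications/biconditionals: A → B as ¬A ∨ B.
  ~(exists j. exists l. (D(j,l) | ~G(j))) | ~(forall i. G(i)) & ~(exists n. G(n))
Push ¬ through the quantifiers and connectives to reach negation normal form:
  (forall j. forall l. (~D(j,l) & G(j))) | (exists i. ~G(i)) & (forall n. ~G(n))
Pull the quantifiers to the front (each side's bound variable is not free in the other side):
  forall j. forall l. exists i. forall n. (~D(j,l) & G(j) | ~G(i) & ~G(n))
The quantifier exists n sits under an odd number of negations (counting the antecedent side of each →), so it flips to forall n.

universal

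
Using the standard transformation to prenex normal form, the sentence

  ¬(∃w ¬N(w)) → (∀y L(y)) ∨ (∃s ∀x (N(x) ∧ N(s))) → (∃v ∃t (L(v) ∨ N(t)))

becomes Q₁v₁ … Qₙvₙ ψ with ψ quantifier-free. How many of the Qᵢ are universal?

Rewrite implications/biconditionals: A → B as ¬A ∨ B.
  ¬¬(∃w ¬N(w)) ∨ ¬((∀y L(y)) ∨ (∃s ∀x (N(x) ∧ N(s)))) ∨ (∃v ∃t (L(v) ∨ N(t)))
Drive negations inward (¬∀x A ≡ ∃x ¬A, ¬∃x A ≡ ∀x ¬A, De Morgan for ∧/∨):
  (∃w ¬N(w)) ∨ (∃y ¬L(y)) ∧ (∀s ∃x (¬N(x) ∨ ¬N(s))) ∨ (∃v ∃t (L(v) ∨ N(t)))
All bound variables are already distinct, so no renaming is needed.
Finally move all quantifiers to the prefix:
  ∃w ∃y ∀s ∃x ∃v ∃t (¬N(w) ∨ ¬L(y) ∧ (¬N(x) ∨ ¬N(s)) ∨ L(v) ∨ N(t))
The prefix is ∃w ∃y ∀s ∃x ∃v ∃t: 1 universal, 5 existential.

1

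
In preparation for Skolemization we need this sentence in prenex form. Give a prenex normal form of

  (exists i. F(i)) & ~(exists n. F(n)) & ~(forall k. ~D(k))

exists i. forall n. exists k. (F(i) & ~F(n) & D(k))

Drive negations inward (¬∀x A ≡ ∃x ¬A, ¬∃x A ≡ ∀x ¬A, De Morgan for ∧/∨):
  (exists i. F(i)) & (forall n. ~F(n)) & (exists k. D(k))
All bound variables are already distinct, so no renaming is needed.
Extract every quantifier outward, since the variables are now distinct and don't occur free across branches:
  exists i. forall n. exists k. (F(i) & ~F(n) & D(k))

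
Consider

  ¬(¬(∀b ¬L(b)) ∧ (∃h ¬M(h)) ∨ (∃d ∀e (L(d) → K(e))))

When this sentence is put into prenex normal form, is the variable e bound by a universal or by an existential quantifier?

existential

Eliminate → and ↔ using ¬ and ∨.
  ¬(¬(∀b ¬L(b)) ∧ (∃h ¬M(h)) ∨ (∃d ∀e (¬L(d) ∨ K(e))))
Push ¬ through the quantifiers and connectives to reach negation normal form:
  ((∀b ¬L(b)) ∨ (∀h M(h))) ∧ (∀d ∃e (L(d) ∧ ¬K(e)))
Pull the quantifiers to the front (each side's bound variable is not free in the other side):
  ∀b ∀h ∀d ∃e ((¬L(b) ∨ M(h)) ∧ L(d) ∧ ¬K(e))
The quantifier ∀e sits under an odd number of negations (counting the antecedent side of each →), so it flips to ∃e.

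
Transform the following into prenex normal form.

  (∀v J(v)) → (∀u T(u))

∃v ∀u (¬J(v) ∨ T(u))

First replace A → B with ¬A ∨ B.
  ¬(∀v J(v)) ∨ (∀u T(u))
Drive negations inward (¬∀x A ≡ ∃x ¬A, ¬∃x A ≡ ∀x ¬A, De Morgan for ∧/∨):
  (∃v ¬J(v)) ∨ (∀u T(u))
All bound variables are already distinct, so no renaming is needed.
Finally move all quantifiers to the prefix:
  ∃v ∀u (¬J(v) ∨ T(u))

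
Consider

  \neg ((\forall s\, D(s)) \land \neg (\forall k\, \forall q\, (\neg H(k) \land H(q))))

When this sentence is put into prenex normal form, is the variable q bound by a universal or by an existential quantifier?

Move each ¬ inward, flipping quantifiers it crosses:
  (\exists s\, \neg D(s)) \lor (\forall k\, \forall q\, (\neg H(k) \land H(q)))
Finally move all quantifiers to the prefix:
  \exists s\, \forall k\, \forall q\, (\neg D(s) \lor \neg H(k) \land H(q))
The quantifier \forall q sits under an even number of negations, so it remains universal.

universal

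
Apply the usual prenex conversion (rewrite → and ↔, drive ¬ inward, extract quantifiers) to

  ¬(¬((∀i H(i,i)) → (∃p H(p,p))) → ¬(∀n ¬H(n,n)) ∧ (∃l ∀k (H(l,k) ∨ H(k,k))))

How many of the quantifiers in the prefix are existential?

1

Rewrite implications/biconditionals: A → B as ¬A ∨ B.
  ¬(¬¬(¬(∀i H(i,i)) ∨ (∃p H(p,p))) ∨ ¬(∀n ¬H(n,n)) ∧ (∃l ∀k (H(l,k) ∨ H(k,k))))
Push ¬ through the quantifiers and connectives to reach negation normal form:
  (∀i H(i,i)) ∧ (∀p ¬H(p,p)) ∧ ((∀n ¬H(n,n)) ∨ (∀l ∃k (¬H(l,k) ∧ ¬H(k,k))))
All bound variables are already distinct, so no renaming is needed.
Finally move all quantifiers to the prefix:
  ∀i ∀p ∀n ∀l ∃k (H(i,i) ∧ ¬H(p,p) ∧ (¬H(n,n) ∨ ¬H(l,k) ∧ ¬H(k,k)))
The prefix is ∀i ∀p ∀n ∀l ∃k: 4 universal, 1 existential.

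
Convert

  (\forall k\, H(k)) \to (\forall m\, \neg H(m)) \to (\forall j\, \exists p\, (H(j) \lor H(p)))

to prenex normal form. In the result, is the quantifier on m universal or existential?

First replace A → B with ¬A ∨ B.
  \neg (\forall k\, H(k)) \lor \neg (\forall m\, \neg H(m)) \lor (\forall j\, \exists p\, (H(j) \lor H(p)))
Move each ¬ inward, flipping quantifiers it crosses:
  (\exists k\, \neg H(k)) \lor (\exists m\, H(m)) \lor (\forall j\, \exists p\, (H(j) \lor H(p)))
Extract every quantifier outward, since the variables are now distinct and don't occur free across branches:
  \exists k\, \exists m\, \forall j\, \exists p\, (\neg H(k) \lor H(m) \lor H(j) \lor H(p))
The quantifier \forall m sits under an odd number of negations (counting the antecedent side of each →), so it flips to \exists m.

existential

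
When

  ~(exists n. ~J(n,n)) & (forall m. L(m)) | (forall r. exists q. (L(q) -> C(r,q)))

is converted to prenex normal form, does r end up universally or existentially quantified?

universal

First replace A → B with ¬A ∨ B.
  ~(exists n. ~J(n,n)) & (forall m. L(m)) | (forall r. exists q. (~L(q) | C(r,q)))
Move each ¬ inward, flipping quantifiers it crosses:
  (forall n. J(n,n)) & (forall m. L(m)) | (forall r. exists q. (~L(q) | C(r,q)))
All bound variables are already distinct, so no renaming is needed.
Finally move all quantifiers to the prefix:
  forall n. forall m. forall r. exists q. (J(n,n) & L(m) | ~L(q) | C(r,q))
The quantifier forall r sits under an even number of negations (counting the antecedent side of each →), so it remains universal.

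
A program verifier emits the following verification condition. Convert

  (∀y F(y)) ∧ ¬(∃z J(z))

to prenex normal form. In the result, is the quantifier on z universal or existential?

Move each ¬ inward, flipping quantifiers it crosses:
  (∀y F(y)) ∧ (∀z ¬J(z))
All bound variables are already distinct, so no renaming is needed.
Finally move all quantifiers to the prefix:
  ∀y ∀z (F(y) ∧ ¬J(z))
The quantifier ∃z sits under an odd number of negations, so it flips to ∀z.

universal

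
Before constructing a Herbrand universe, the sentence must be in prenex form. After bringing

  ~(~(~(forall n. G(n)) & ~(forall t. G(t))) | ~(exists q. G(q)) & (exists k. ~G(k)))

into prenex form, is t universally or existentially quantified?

existential

Push ¬ through the quantifiers and connectives to reach negation normal form:
  (exists n. ~G(n)) & (exists t. ~G(t)) & ((exists q. G(q)) | (forall k. G(k)))
All bound variables are already distinct, so no renaming is needed.
Extract every quantifier outward, since the variables are now distinct and don't occur free across branches:
  exists n. exists t. exists q. forall k. (~G(n) & ~G(t) & (G(q) | G(k)))
The quantifier forall t sits under an odd number of negations, so it flips to exists t.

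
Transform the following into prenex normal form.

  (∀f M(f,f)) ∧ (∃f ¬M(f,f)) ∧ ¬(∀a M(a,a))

∀f ∃w ∃a (M(f,f) ∧ ¬M(w,w) ∧ ¬M(a,a))

Push ¬ through the quantifiers and connectives to reach negation normal form:
  (∀f M(f,f)) ∧ (∃f ¬M(f,f)) ∧ (∃a ¬M(a,a))
Standardize variables apart so no two quantifiers bind the same name: f↦w.
  (∀f M(f,f)) ∧ (∃w ¬M(w,w)) ∧ (∃a ¬M(a,a))
Finally move all quantifiers to the prefix:
  ∀f ∃w ∃a (M(f,f) ∧ ¬M(w,w) ∧ ¬M(a,a))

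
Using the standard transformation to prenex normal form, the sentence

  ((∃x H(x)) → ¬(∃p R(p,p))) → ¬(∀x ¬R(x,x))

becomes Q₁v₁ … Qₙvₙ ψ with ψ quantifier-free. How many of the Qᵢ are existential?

3

First replace A → B with ¬A ∨ B.
  ¬(¬(∃x H(x)) ∨ ¬(∃p R(p,p))) ∨ ¬(∀x ¬R(x,x))
Drive negations inward (¬∀x A ≡ ∃x ¬A, ¬∃x A ≡ ∀x ¬A, De Morgan for ∧/∨):
  (∃x H(x)) ∧ (∃p R(p,p)) ∨ (∃x R(x,x))
Standardize variables apart so no two quantifiers bind the same name: x↦t.
  (∃x H(x)) ∧ (∃p R(p,p)) ∨ (∃t R(t,t))
Pull the quantifiers to the front (each side's bound variable is not free in the other side):
  ∃x ∃p ∃t (H(x) ∧ R(p,p) ∨ R(t,t))
The prefix is ∃x ∃p ∃t: 0 universal, 3 existential.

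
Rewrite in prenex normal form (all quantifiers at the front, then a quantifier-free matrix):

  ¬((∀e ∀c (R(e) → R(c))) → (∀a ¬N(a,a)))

Rewrite implications/biconditionals: A → B as ¬A ∨ B.
  ¬(¬(∀e ∀c (¬R(e) ∨ R(c))) ∨ (∀a ¬N(a,a)))
Push ¬ through the quantifiers and connectives to reach negation normal form:
  (∀e ∀c (¬R(e) ∨ R(c))) ∧ (∃a N(a,a))
Finally move all quantifiers to the prefix:
  ∀e ∀c ∃a ((¬R(e) ∨ R(c)) ∧ N(a,a))

∀e ∀c ∃a ((¬R(e) ∨ R(c)) ∧ N(a,a))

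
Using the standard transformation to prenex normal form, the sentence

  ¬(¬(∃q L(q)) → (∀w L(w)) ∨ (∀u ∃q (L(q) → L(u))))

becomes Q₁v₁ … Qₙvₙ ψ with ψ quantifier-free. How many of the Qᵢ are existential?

First replace A → B with ¬A ∨ B.
  ¬(¬¬(∃q L(q)) ∨ (∀w L(w)) ∨ (∀u ∃q (¬L(q) ∨ L(u))))
Drive negations inward (¬∀x A ≡ ∃x ¬A, ¬∃x A ≡ ∀x ¬A, De Morgan for ∧/∨):
  (∀q ¬L(q)) ∧ (∃w ¬L(w)) ∧ (∃u ∀q (L(q) ∧ ¬L(u)))
Give each quantifier a distinct variable: q↦x1.
  (∀q ¬L(q)) ∧ (∃w ¬L(w)) ∧ (∃u ∀x1 (L(x1) ∧ ¬L(u)))
Pull the quantifiers to the front (each side's bound variable is not free in the other side):
  ∀q ∃w ∃u ∀x1 (¬L(q) ∧ ¬L(w) ∧ L(x1) ∧ ¬L(u))
The prefix is ∀q ∃w ∃u ∀x1: 2 universal, 2 existential.

2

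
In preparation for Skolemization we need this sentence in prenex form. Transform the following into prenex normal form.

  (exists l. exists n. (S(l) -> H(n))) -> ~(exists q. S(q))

forall l. forall n. forall q. (S(l) & ~H(n) | ~S(q))

First replace A → B with ¬A ∨ B.
  ~(exists l. exists n. (~S(l) | H(n))) | ~(exists q. S(q))
Move each ¬ inward, flipping quantifiers it crosses:
  (forall l. forall n. (S(l) & ~H(n))) | (forall q. ~S(q))
Finally move all quantifiers to the prefix:
  forall l. forall n. forall q. (S(l) & ~H(n) | ~S(q))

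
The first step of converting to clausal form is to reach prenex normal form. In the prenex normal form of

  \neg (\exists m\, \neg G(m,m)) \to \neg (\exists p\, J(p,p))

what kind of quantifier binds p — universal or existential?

Eliminate → and ↔ using ¬ and ∨.
  \neg \neg (\exists m\, \neg G(m,m)) \lor \neg (\exists p\, J(p,p))
Push ¬ through the quantifiers and connectives to reach negation normal form:
  (\exists m\, \neg G(m,m)) \lor (\forall p\, \neg J(p,p))
All bound variables are already distinct, so no renaming is needed.
Pull the quantifiers to the front (each side's bound variable is not free in the other side):
  \exists m\, \forall p\, (\neg G(m,m) \lor \neg J(p,p))
The quantifier \exists p sits under an odd number of negations (counting the antecedent side of each →), so it flips to \forall p.

universal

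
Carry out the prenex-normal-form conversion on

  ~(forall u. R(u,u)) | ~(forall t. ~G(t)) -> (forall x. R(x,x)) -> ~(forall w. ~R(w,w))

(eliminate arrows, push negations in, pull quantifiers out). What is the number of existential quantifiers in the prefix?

Rewrite implications/biconditionals: A → B as ¬A ∨ B.
  ~(~(forall u. R(u,u)) | ~(forall t. ~G(t))) | ~(forall x. R(x,x)) | ~(forall w. ~R(w,w))
Push ¬ through the quantifiers and connectives to reach negation normal form:
  (forall u. R(u,u)) & (forall t. ~G(t)) | (exists x. ~R(x,x)) | (exists w. R(w,w))
All bound variables are already distinct, so no renaming is needed.
Pull the quantifiers to the front (each side's bound variable is not free in the other side):
  forall u. forall t. exists x. exists w. (R(u,u) & ~G(t) | ~R(x,x) | R(w,w))
The prefix is forall u forall t exists x exists w: 2 universal, 2 existential.

2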